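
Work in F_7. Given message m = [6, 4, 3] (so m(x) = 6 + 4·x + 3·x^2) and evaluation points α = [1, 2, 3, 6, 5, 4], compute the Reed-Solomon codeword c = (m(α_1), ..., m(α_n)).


c = [6, 5, 3, 5, 3, 0]

Message polynomial: m(x) = 6 + 4·x + 3·x^2 (mod 7).
For each evaluation point α_i, compute m(α_i) mod 7:
  α_1 = 1: Horner steps 3 → 0 → 6, so m(1) = 6.
  α_2 = 2: Horner steps 3 → 3 → 5, so m(2) = 5.
  α_3 = 3: Horner steps 3 → 6 → 3, so m(3) = 3.
  α_4 = 6: Horner steps 3 → 1 → 5, so m(6) = 5.
  α_5 = 5: Horner steps 3 → 5 → 3, so m(5) = 3.
  α_6 = 4: Horner steps 3 → 2 → 0, so m(4) = 0.
Codeword c = [6, 5, 3, 5, 3, 0] ∈ F_7^6.


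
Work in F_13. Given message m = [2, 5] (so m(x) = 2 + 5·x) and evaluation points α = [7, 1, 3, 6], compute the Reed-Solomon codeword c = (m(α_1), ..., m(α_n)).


c = [11, 7, 4, 6]

Message polynomial: m(x) = 2 + 5·x (mod 13).
For each evaluation point α_i, compute m(α_i) mod 13:
  α_1 = 7: Horner steps 5 → 11, so m(7) = 11.
  α_2 = 1: Horner steps 5 → 7, so m(1) = 7.
  α_3 = 3: Horner steps 5 → 4, so m(3) = 4.
  α_4 = 6: Horner steps 5 → 6, so m(6) = 6.
Codeword c = [11, 7, 4, 6] ∈ F_13^4.


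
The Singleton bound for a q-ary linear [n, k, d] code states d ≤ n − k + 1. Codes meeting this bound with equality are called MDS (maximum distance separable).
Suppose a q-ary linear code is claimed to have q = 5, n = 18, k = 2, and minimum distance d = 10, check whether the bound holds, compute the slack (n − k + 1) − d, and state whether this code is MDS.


Singleton RHS = n − k + 1 = 17, slack = 7, bound satisfied, not MDS.

Singleton bound: d ≤ n − k + 1.
Here n = 18, k = 2, so n − k + 1 = 17.
Given d = 10, check d ≤ 17: YES.
Slack = (n − k + 1) − d = 7.
The code is NOT MDS (slack = 7 > 0).
Description: the claimed parameters are [18, 2, 10]_5; such a code would be non-MDS.


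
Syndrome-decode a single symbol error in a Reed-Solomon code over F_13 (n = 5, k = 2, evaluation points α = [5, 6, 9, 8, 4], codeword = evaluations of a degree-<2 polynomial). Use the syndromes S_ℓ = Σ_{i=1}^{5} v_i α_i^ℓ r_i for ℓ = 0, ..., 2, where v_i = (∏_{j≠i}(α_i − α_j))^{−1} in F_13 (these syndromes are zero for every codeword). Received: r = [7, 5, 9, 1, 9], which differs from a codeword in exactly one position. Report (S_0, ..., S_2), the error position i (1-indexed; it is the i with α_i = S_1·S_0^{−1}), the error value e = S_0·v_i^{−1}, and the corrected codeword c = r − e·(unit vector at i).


S = (11, 8, 7), error at position 3, error magnitude e = 10, c = [7, 5, 12, 1, 9].

Step 1: column multipliers v_i = (∏_{j≠i}(α_i − α_j))^{−1} mod 13.
  i = 1 (α = 5): (5−6)(5−9)(5−8)(5−4) = (−1)·(−4)·(−3)·1 = −12 ≡ 1, so v_1 = 1^{−1} = 1 (mod 13).
  i = 2 (α = 6): (6−5)(6−9)(6−8)(6−4) = 1·(−3)·(−2)·2 = 12 ≡ 12, so v_2 = 12^{−1} = 12 (mod 13).
  i = 3 (α = 9): (9−5)(9−6)(9−8)(9−4) = 4·3·1·5 = 60 ≡ 8, so v_3 = 8^{−1} = 5 (mod 13).
  i = 4 (α = 8): (8−5)(8−6)(8−9)(8−4) = 3·2·(−1)·4 = −24 ≡ 2, so v_4 = 2^{−1} = 7 (mod 13).
  i = 5 (α = 4): (4−5)(4−6)(4−9)(4−8) = (−1)·(−2)·(−5)·(−4) = 40 ≡ 1, so v_5 = 1^{−1} = 1 (mod 13).
  v = [1, 12, 5, 7, 1].
Step 2: syndromes of r = [7, 5, 9, 1, 9] (all sums mod 13).
  S_0 = Σ v_i r_i = 1·7 + 12·5 + 5·9 + 7·1 + 1·9 = 128 ≡ 11.
  S_1 = Σ v_i α_i r_i = 1·5·7 + 12·6·5 + 5·9·9 + 7·8·1 + 1·4·9 = 892 ≡ 8.
  α_i^2 mod 13 = [12, 10, 3, 12, 3].
  S_2 = Σ v_i α_i^2 r_i = 1·12·7 + 12·10·5 + 5·3·9 + 7·12·1 + 1·3·9 = 930 ≡ 7.
  S = (11, 8, 7) ≠ 0, so r is not a codeword (an error is present).
Step 3: locate the error. For a single error e at position i, S_ℓ = v_i·e·α_i^ℓ, so α_err = S_1/S_0.
  S_0^{−1} = 11^{−1} = 6 (mod 13), so α_err = 8·6 = 48 ≡ 9 = α_3. Error position i = 3.
  Consistency check: S_2/S_1 = 7·5 = 35 ≡ 9 = α_err ✓ (single-error assumption holds).
Step 4: error magnitude e = S_0/v_3 = S_0·∏_{j≠3}(α_3 − α_j) = 11·8 = 88 ≡ 10 (mod 13).
Step 5: correct position 3: c_3 = r_3 − e = 9 − 10 ≡ 12 (mod 13). Hence c = [7, 5, 12, 1, 9].
  Check: interpolating c through the α_i gives m(x) = 4 + 11·x (degree < 2) with m(α_i) = c_i for every i, so c is indeed a codeword.


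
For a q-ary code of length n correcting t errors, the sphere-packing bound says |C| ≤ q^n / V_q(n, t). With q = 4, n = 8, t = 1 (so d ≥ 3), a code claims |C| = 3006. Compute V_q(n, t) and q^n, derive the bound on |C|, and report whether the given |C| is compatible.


V_q(n, t) = 25, q^n = 65536, Hamming bound = 2621, |C| = 3006 > bound (violated).

Step 1: Compute V_q(n, t) = Σ_{j=0}^1 C(n, j) (q−1)^j.
  j = 0: C(8,0)·(3)^0 = 1·1 = 1.
  j = 1: C(8,1)·(3)^1 = 8·3 = 24.
  V_q(n, t) = 1 + 24 = 25.
Step 2: q^n = 4^8 = 65536.
Step 3: Hamming bound ⌊q^n / V_q(n,t)⌋ = ⌊65536/25⌋ = 2621.
Step 4: Compare |C| = 3006 to 2621: violated.
The claimed |C| lies above the Hamming bound, so no 4-ary code of length 8 with d ≥ 3 can have 3006 codewords.


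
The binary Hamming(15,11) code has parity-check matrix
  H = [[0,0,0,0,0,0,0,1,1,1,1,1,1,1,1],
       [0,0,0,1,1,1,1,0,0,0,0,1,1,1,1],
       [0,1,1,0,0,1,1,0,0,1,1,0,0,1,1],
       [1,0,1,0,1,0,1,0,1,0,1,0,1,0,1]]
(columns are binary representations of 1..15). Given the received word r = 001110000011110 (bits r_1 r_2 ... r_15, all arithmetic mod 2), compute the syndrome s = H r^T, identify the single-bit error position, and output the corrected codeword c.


s = (0, 1, 1, 0)^T, error position = 6, corrected codeword c = 001111000011110

Compute s = H r^T mod 2 one row at a time:
  s_1 = 0 + 0 + 0 + 1 + 1 + 1 + 1 + 0 = 4 ≡ 0 (mod 2).
  s_2 = 1 + 1 + 0 + 0 + 1 + 1 + 1 + 0 = 5 ≡ 1 (mod 2).
  s_3 = 0 + 1 + 0 + 0 + 0 + 1 + 1 + 0 = 3 ≡ 1 (mod 2).
  s_4 = 0 + 1 + 1 + 0 + 0 + 1 + 1 + 0 = 4 ≡ 0 (mod 2).
s = (0, 1, 1, 0)^T — this equals column 6 of H (binary 0110), so error is at position 6.
Correct: flip bit 6 of r = 001110000011110 to get c = 001111000011110.


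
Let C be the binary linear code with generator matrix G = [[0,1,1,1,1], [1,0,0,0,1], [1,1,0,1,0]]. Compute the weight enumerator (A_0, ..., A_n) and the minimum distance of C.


Weight distribution: A_0 = 1, A_1 = 1, A_2 = 1, A_3 = 3, A_4 = 2. Minimum distance d = 1.

Enumerate all 2^3 = 8 messages m ∈ F_2^3.
For each, compute codeword c = mG in F_2^5, then tally its weight.
  m = 000 → c = 00000, weight = 0.
  m = 100 → c = 01111, weight = 4.
  m = 010 → c = 10001, weight = 2.
  m = 110 → c = 11110, weight = 4.
  m = 001 → c = 11010, weight = 3.
  m = 101 → c = 10101, weight = 3.
  m = 011 → c = 01011, weight = 3.
  m = 111 → c = 00100, weight = 1.
Tally weights:
  weight 0: 1 codewords.
  weight 1: 1 codewords.
  weight 2: 1 codewords.
  weight 3: 3 codewords.
  weight 4: 2 codewords.
Minimum distance d = smallest w > 0 with A_w > 0 = 1.
Sanity: Σ A_w = 8 = 2^3 = 8 ✓.


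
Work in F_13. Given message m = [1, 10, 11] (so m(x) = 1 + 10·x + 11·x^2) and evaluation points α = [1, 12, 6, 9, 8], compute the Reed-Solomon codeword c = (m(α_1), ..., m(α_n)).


c = [9, 2, 2, 7, 5]

Message polynomial: m(x) = 1 + 10·x + 11·x^2 (mod 13).
For each evaluation point α_i, compute m(α_i) mod 13:
  α_1 = 1: Horner steps 11 → 8 → 9, so m(1) = 9.
  α_2 = 12: Horner steps 11 → 12 → 2, so m(12) = 2.
  α_3 = 6: Horner steps 11 → 11 → 2, so m(6) = 2.
  α_4 = 9: Horner steps 11 → 5 → 7, so m(9) = 7.
  α_5 = 8: Horner steps 11 → 7 → 5, so m(8) = 5.
Codeword c = [9, 2, 2, 7, 5] ∈ F_13^5.


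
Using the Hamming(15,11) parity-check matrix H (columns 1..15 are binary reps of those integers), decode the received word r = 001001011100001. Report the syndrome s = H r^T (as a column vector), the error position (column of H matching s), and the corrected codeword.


s = (0, 0, 0, 1)^T, error position = 1, corrected codeword c = 101001011100001

Compute s = H r^T mod 2 one row at a time:
  s_1 = 1 + 1 + 1 + 0 + 0 + 0 + 0 + 1 = 4 ≡ 0 (mod 2).
  s_2 = 0 + 0 + 1 + 0 + 0 + 0 + 0 + 1 = 2 ≡ 0 (mod 2).
  s_3 = 0 + 1 + 1 + 0 + 1 + 0 + 0 + 1 = 4 ≡ 0 (mod 2).
  s_4 = 0 + 1 + 0 + 0 + 1 + 0 + 0 + 1 = 3 ≡ 1 (mod 2).
s = (0, 0, 0, 1)^T — this equals column 1 of H (binary 0001), so error is at position 1.
Correct: flip bit 1 of r = 001001011100001 to get c = 101001011100001.


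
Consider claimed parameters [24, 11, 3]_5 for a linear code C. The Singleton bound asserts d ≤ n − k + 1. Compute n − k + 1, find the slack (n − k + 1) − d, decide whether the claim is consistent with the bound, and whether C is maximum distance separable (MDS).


Singleton RHS = n − k + 1 = 14, slack = 11, bound satisfied, not MDS.

Singleton bound: d ≤ n − k + 1.
Here n = 24, k = 11, so n − k + 1 = 14.
Given d = 3, check d ≤ 14: YES.
Slack = (n − k + 1) − d = 11.
The code is NOT MDS (slack = 11 > 0).
Description: the claimed parameters are [24, 11, 3]_5; such a code would be non-MDS.


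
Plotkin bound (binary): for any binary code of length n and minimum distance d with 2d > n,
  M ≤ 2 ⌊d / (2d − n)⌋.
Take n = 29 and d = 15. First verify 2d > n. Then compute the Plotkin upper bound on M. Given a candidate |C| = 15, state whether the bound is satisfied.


Plotkin bound M ≤ 30; given |C| = 15 ≤ bound (satisfied).

Check applicability: 2d = 30, n = 29.
2d − n = 1 > 0, so Plotkin applies.
Compute d/(2d−n) = 15/1 ≈ 15.0000.
⌊d/(2d−n)⌋ = 15.
Plotkin bound: M ≤ 2·15 = 30.
Given |C| = 15, check: satisfied.
This |C| is below the Plotkin bound.


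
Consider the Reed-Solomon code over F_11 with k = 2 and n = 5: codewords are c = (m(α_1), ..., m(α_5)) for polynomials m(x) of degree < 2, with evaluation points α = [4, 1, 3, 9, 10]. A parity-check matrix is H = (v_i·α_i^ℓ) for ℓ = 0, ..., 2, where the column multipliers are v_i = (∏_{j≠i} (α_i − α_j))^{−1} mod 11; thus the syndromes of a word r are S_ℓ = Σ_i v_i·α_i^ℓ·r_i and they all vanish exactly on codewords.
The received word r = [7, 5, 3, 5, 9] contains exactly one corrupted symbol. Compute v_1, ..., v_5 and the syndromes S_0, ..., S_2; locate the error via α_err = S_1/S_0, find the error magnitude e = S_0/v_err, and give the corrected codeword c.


S = (7, 7, 7), error at position 2, error magnitude e = 10, c = [7, 6, 3, 5, 9].

Step 1: column multipliers v_i = (∏_{j≠i}(α_i − α_j))^{−1} mod 11.
  i = 1 (α = 4): (4−1)(4−3)(4−9)(4−10) = 3·1·(−5)·(−6) = 90 ≡ 2, so v_1 = 2^{−1} = 6 (mod 11).
  i = 2 (α = 1): (1−4)(1−3)(1−9)(1−10) = (−3)·(−2)·(−8)·(−9) = 432 ≡ 3, so v_2 = 3^{−1} = 4 (mod 11).
  i = 3 (α = 3): (3−4)(3−1)(3−9)(3−10) = (−1)·2·(−6)·(−7) = −84 ≡ 4, so v_3 = 4^{−1} = 3 (mod 11).
  i = 4 (α = 9): (9−4)(9−1)(9−3)(9−10) = 5·8·6·(−1) = −240 ≡ 2, so v_4 = 2^{−1} = 6 (mod 11).
  i = 5 (α = 10): (10−4)(10−1)(10−3)(10−9) = 6·9·7·1 = 378 ≡ 4, so v_5 = 4^{−1} = 3 (mod 11).
  v = [6, 4, 3, 6, 3].
Step 2: syndromes of r = [7, 5, 3, 5, 9] (all sums mod 11).
  S_0 = Σ v_i r_i = 6·7 + 4·5 + 3·3 + 6·5 + 3·9 = 128 ≡ 7.
  S_1 = Σ v_i α_i r_i = 6·4·7 + 4·1·5 + 3·3·3 + 6·9·5 + 3·10·9 = 755 ≡ 7.
  α_i^2 mod 11 = [5, 1, 9, 4, 1].
  S_2 = Σ v_i α_i^2 r_i = 6·5·7 + 4·1·5 + 3·9·3 + 6·4·5 + 3·1·9 = 458 ≡ 7.
  S = (7, 7, 7) ≠ 0, so r is not a codeword (an error is present).
Step 3: locate the error. For a single error e at position i, S_ℓ = v_i·e·α_i^ℓ, so α_err = S_1/S_0.
  S_0^{−1} = 7^{−1} = 8 (mod 11), so α_err = 7·8 = 56 ≡ 1 = α_2. Error position i = 2.
  Consistency check: S_2/S_1 = 7·8 = 56 ≡ 1 = α_err ✓ (single-error assumption holds).
Step 4: error magnitude e = S_0/v_2 = S_0·∏_{j≠2}(α_2 − α_j) = 7·3 = 21 ≡ 10 (mod 11).
Step 5: correct position 2: c_2 = r_2 − e = 5 − 10 ≡ 6 (mod 11). Hence c = [7, 6, 3, 5, 9].
  Check: interpolating c through the α_i gives m(x) = 2 + 4·x (degree < 2) with m(α_i) = c_i for every i, so c is indeed a codeword.


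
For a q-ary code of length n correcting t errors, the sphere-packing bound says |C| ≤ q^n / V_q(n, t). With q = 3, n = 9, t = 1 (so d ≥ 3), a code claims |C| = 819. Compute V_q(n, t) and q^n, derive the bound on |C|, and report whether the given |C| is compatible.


V_q(n, t) = 19, q^n = 19683, Hamming bound = 1035, |C| = 819 ≤ bound (satisfied).

Step 1: Compute V_q(n, t) = Σ_{j=0}^1 C(n, j) (q−1)^j.
  j = 0: C(9,0)·(2)^0 = 1·1 = 1.
  j = 1: C(9,1)·(2)^1 = 9·2 = 18.
  V_q(n, t) = 1 + 18 = 19.
Step 2: q^n = 3^9 = 19683.
Step 3: Hamming bound ⌊q^n / V_q(n,t)⌋ = ⌊19683/19⌋ = 1035.
Step 4: Compare |C| = 819 to 1035: satisfied.
The claimed |C| lies below the Hamming bound.


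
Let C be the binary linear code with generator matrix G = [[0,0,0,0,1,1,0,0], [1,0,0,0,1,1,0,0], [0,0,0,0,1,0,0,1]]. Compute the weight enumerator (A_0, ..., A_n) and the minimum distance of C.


Weight distribution: A_0 = 1, A_1 = 1, A_2 = 3, A_3 = 3. Minimum distance d = 1.

Enumerate all 2^3 = 8 messages m ∈ F_2^3.
For each, compute codeword c = mG in F_2^8, then tally its weight.
  m = 000 → c = 00000000, weight = 0.
  m = 100 → c = 00001100, weight = 2.
  m = 010 → c = 10001100, weight = 3.
  m = 110 → c = 10000000, weight = 1.
  m = 001 → c = 00001001, weight = 2.
  m = 101 → c = 00000101, weight = 2.
  m = 011 → c = 10000101, weight = 3.
  m = 111 → c = 10001001, weight = 3.
Tally weights:
  weight 0: 1 codewords.
  weight 1: 1 codewords.
  weight 2: 3 codewords.
  weight 3: 3 codewords.
Minimum distance d = smallest w > 0 with A_w > 0 = 1.
Sanity: Σ A_w = 8 = 2^3 = 8 ✓.


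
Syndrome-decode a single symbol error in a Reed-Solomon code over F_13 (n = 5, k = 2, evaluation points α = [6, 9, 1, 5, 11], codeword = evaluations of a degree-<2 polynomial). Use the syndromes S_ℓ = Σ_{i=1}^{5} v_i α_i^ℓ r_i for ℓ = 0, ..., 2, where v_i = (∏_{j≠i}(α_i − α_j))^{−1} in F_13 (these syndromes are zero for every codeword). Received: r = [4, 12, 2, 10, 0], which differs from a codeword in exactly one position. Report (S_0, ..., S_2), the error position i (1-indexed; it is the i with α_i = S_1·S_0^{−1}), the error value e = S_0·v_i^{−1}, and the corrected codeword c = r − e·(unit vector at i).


S = (7, 7, 7), error at position 3, error magnitude e = 7, c = [4, 12, 8, 10, 0].

Step 1: column multipliers v_i = (∏_{j≠i}(α_i − α_j))^{−1} mod 13.
  i = 1 (α = 6): (6−9)(6−1)(6−5)(6−11) = (−3)·5·1·(−5) = 75 ≡ 10, so v_1 = 10^{−1} = 4 (mod 13).
  i = 2 (α = 9): (9−6)(9−1)(9−5)(9−11) = 3·8·4·(−2) = −192 ≡ 3, so v_2 = 3^{−1} = 9 (mod 13).
  i = 3 (α = 1): (1−6)(1−9)(1−5)(1−11) = (−5)·(−8)·(−4)·(−10) = 1600 ≡ 1, so v_3 = 1^{−1} = 1 (mod 13).
  i = 4 (α = 5): (5−6)(5−9)(5−1)(5−11) = (−1)·(−4)·4·(−6) = −96 ≡ 8, so v_4 = 8^{−1} = 5 (mod 13).
  i = 5 (α = 11): (11−6)(11−9)(11−1)(11−5) = 5·2·10·6 = 600 ≡ 2, so v_5 = 2^{−1} = 7 (mod 13).
  v = [4, 9, 1, 5, 7].
Step 2: syndromes of r = [4, 12, 2, 10, 0] (all sums mod 13).
  S_0 = Σ v_i r_i = 4·4 + 9·12 + 1·2 + 5·10 + 7·0 = 176 ≡ 7.
  S_1 = Σ v_i α_i r_i = 4·6·4 + 9·9·12 + 1·1·2 + 5·5·10 + 7·11·0 = 1320 ≡ 7.
  α_i^2 mod 13 = [10, 3, 1, 12, 4].
  S_2 = Σ v_i α_i^2 r_i = 4·10·4 + 9·3·12 + 1·1·2 + 5·12·10 + 7·4·0 = 1086 ≡ 7.
  S = (7, 7, 7) ≠ 0, so r is not a codeword (an error is present).
Step 3: locate the error. For a single error e at position i, S_ℓ = v_i·e·α_i^ℓ, so α_err = S_1/S_0.
  S_0^{−1} = 7^{−1} = 2 (mod 13), so α_err = 7·2 = 14 ≡ 1 = α_3. Error position i = 3.
  Consistency check: S_2/S_1 = 7·2 = 14 ≡ 1 = α_err ✓ (single-error assumption holds).
Step 4: error magnitude e = S_0/v_3 = S_0·∏_{j≠3}(α_3 − α_j) = 7·1 = 7 ≡ 7 (mod 13).
Step 5: correct position 3: c_3 = r_3 − e = 2 − 7 ≡ 8 (mod 13). Hence c = [4, 12, 8, 10, 0].
  Check: interpolating c through the α_i gives m(x) = 1 + 7·x (degree < 2) with m(α_i) = c_i for every i, so c is indeed a codeword.


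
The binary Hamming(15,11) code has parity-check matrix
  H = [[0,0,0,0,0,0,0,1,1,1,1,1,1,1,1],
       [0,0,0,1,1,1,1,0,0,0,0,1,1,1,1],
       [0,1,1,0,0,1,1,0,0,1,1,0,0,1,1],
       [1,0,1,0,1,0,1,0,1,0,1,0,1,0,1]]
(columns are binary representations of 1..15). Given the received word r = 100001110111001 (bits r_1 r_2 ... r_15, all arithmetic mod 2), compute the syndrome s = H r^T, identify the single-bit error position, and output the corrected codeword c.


s = (1, 0, 1, 0)^T, error position = 10, corrected codeword c = 100001110011001

Compute s = H r^T mod 2 one row at a time:
  s_1 = 1 + 0 + 1 + 1 + 1 + 0 + 0 + 1 = 5 ≡ 1 (mod 2).
  s_2 = 0 + 0 + 1 + 1 + 1 + 0 + 0 + 1 = 4 ≡ 0 (mod 2).
  s_3 = 0 + 0 + 1 + 1 + 1 + 1 + 0 + 1 = 5 ≡ 1 (mod 2).
  s_4 = 1 + 0 + 0 + 1 + 0 + 1 + 0 + 1 = 4 ≡ 0 (mod 2).
s = (1, 0, 1, 0)^T — this equals column 10 of H (binary 1010), so error is at position 10.
Correct: flip bit 10 of r = 100001110111001 to get c = 100001110011001.


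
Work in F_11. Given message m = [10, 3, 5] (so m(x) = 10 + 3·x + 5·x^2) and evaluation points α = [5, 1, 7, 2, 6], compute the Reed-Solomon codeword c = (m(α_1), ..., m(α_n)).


c = [7, 7, 1, 3, 10]

Message polynomial: m(x) = 10 + 3·x + 5·x^2 (mod 11).
For each evaluation point α_i, compute m(α_i) mod 11:
  α_1 = 5: Horner steps 5 → 6 → 7, so m(5) = 7.
  α_2 = 1: Horner steps 5 → 8 → 7, so m(1) = 7.
  α_3 = 7: Horner steps 5 → 5 → 1, so m(7) = 1.
  α_4 = 2: Horner steps 5 → 2 → 3, so m(2) = 3.
  α_5 = 6: Horner steps 5 → 0 → 10, so m(6) = 10.
Codeword c = [7, 7, 1, 3, 10] ∈ F_11^5.


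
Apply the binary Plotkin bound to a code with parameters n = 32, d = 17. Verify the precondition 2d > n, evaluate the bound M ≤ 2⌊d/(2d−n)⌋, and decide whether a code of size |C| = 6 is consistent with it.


Plotkin bound M ≤ 16; given |C| = 6 ≤ bound (satisfied).

Check applicability: 2d = 34, n = 32.
2d − n = 2 > 0, so Plotkin applies.
Compute d/(2d−n) = 17/2 ≈ 8.5000.
⌊d/(2d−n)⌋ = 8.
Plotkin bound: M ≤ 2·8 = 16.
Given |C| = 6, check: satisfied.
This |C| is below the Plotkin bound.


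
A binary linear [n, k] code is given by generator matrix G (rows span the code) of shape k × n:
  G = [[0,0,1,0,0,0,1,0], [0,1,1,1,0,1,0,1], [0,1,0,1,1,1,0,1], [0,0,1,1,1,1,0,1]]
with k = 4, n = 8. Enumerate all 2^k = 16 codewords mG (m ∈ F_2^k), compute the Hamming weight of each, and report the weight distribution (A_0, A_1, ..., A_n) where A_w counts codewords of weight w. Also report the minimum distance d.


Weight distribution: A_0 = 1, A_2 = 6, A_3 = 1, A_4 = 1, A_5 = 6, A_7 = 1. Minimum distance d = 2.

Enumerate all 2^4 = 16 messages m ∈ F_2^4.
For each, compute codeword c = mG in F_2^8, then tally its weight.
  m = 0000 → c = 00000000, weight = 0.
  m = 1000 → c = 00100010, weight = 2.
  m = 0100 → c = 01110101, weight = 5.
  m = 1100 → c = 01010111, weight = 5.
  m = 0010 → c = 01011101, weight = 5.
  m = 1010 → c = 01111111, weight = 7.
  m = 0110 → c = 00101000, weight = 2.
  m = 1110 → c = 00001010, weight = 2.
  m = 0001 → c = 00111101, weight = 5.
  m = 1001 → c = 00011111, weight = 5.
  m = 0101 → c = 01001000, weight = 2.
  m = 1101 → c = 01101010, weight = 4.
  m = 0011 → c = 01100000, weight = 2.
  m = 1011 → c = 01000010, weight = 2.
  m = 0111 → c = 00010101, weight = 3.
  m = 1111 → c = 00110111, weight = 5.
Tally weights:
  weight 0: 1 codewords.
  weight 2: 6 codewords.
  weight 3: 1 codewords.
  weight 4: 1 codewords.
  weight 5: 6 codewords.
  weight 7: 1 codewords.
Minimum distance d = smallest w > 0 with A_w > 0 = 2.
Sanity: Σ A_w = 16 = 2^4 = 16 ✓.


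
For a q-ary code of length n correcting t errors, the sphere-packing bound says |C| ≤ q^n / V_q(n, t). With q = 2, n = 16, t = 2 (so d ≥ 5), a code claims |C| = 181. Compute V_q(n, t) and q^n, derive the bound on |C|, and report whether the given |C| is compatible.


V_q(n, t) = 137, q^n = 65536, Hamming bound = 478, |C| = 181 ≤ bound (satisfied).

Step 1: Compute V_q(n, t) = Σ_{j=0}^2 C(n, j) (q−1)^j.
  j = 0: C(16,0)·(1)^0 = 1·1 = 1.
  j = 1: C(16,1)·(1)^1 = 16·1 = 16.
  j = 2: C(16,2)·(1)^2 = 120·1 = 120.
  V_q(n, t) = 1 + 16 + 120 = 137.
Step 2: q^n = 2^16 = 65536.
Step 3: Hamming bound ⌊q^n / V_q(n,t)⌋ = ⌊65536/137⌋ = 478.
Step 4: Compare |C| = 181 to 478: satisfied.
The claimed |C| lies below the Hamming bound.


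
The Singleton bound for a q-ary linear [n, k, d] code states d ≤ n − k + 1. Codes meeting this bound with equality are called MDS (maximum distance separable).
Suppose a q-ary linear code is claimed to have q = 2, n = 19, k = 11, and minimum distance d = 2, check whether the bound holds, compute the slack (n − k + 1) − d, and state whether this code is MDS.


Singleton RHS = n − k + 1 = 9, slack = 7, bound satisfied, not MDS.

Singleton bound: d ≤ n − k + 1.
Here n = 19, k = 11, so n − k + 1 = 9.
Given d = 2, check d ≤ 9: YES.
Slack = (n − k + 1) − d = 7.
The code is NOT MDS (slack = 7 > 0).
Description: the claimed parameters are [19, 11, 2]_2; such a code would be non-MDS.


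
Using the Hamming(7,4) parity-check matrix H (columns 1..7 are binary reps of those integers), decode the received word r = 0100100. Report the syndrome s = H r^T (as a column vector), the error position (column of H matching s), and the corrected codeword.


s = (1, 1, 1)^T, error position = 7, corrected codeword c = 0100101

Compute s = H r^T mod 2 one row at a time:
  s_1 = 0 + 1 + 0 + 0 = 1 ≡ 1 (mod 2).
  s_2 = 1 + 0 + 0 + 0 = 1 ≡ 1 (mod 2).
  s_3 = 0 + 0 + 1 + 0 = 1 ≡ 1 (mod 2).
s = (1, 1, 1)^T — this equals column 7 of H (binary 111), so error is at position 7.
Correct: flip bit 7 of r = 0100100 to get c = 0100101.


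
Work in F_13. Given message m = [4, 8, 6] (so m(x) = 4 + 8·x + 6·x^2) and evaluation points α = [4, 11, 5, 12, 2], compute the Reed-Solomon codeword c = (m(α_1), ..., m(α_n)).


c = [2, 12, 12, 2, 5]

Message polynomial: m(x) = 4 + 8·x + 6·x^2 (mod 13).
For each evaluation point α_i, compute m(α_i) mod 13:
  α_1 = 4: Horner steps 6 → 6 → 2, so m(4) = 2.
  α_2 = 11: Horner steps 6 → 9 → 12, so m(11) = 12.
  α_3 = 5: Horner steps 6 → 12 → 12, so m(5) = 12.
  α_4 = 12: Horner steps 6 → 2 → 2, so m(12) = 2.
  α_5 = 2: Horner steps 6 → 7 → 5, so m(2) = 5.
Codeword c = [2, 12, 12, 2, 5] ∈ F_13^5.


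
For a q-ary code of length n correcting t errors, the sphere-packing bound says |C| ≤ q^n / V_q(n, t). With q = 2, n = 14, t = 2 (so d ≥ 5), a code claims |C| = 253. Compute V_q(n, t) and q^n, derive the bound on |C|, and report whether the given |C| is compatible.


V_q(n, t) = 106, q^n = 16384, Hamming bound = 154, |C| = 253 > bound (violated).

Step 1: Compute V_q(n, t) = Σ_{j=0}^2 C(n, j) (q−1)^j.
  j = 0: C(14,0)·(1)^0 = 1·1 = 1.
  j = 1: C(14,1)·(1)^1 = 14·1 = 14.
  j = 2: C(14,2)·(1)^2 = 91·1 = 91.
  V_q(n, t) = 1 + 14 + 91 = 106.
Step 2: q^n = 2^14 = 16384.
Step 3: Hamming bound ⌊q^n / V_q(n,t)⌋ = ⌊16384/106⌋ = 154.
Step 4: Compare |C| = 253 to 154: violated.
The claimed |C| lies above the Hamming bound, so no 2-ary code of length 14 with d ≥ 5 can have 253 codewords.


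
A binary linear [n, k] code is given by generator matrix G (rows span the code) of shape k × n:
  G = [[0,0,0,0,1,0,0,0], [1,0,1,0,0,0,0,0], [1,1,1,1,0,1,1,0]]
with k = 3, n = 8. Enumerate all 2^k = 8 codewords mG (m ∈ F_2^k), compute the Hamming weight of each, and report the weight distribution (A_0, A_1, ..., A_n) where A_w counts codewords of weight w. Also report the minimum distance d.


Weight distribution: A_0 = 1, A_1 = 1, A_2 = 1, A_3 = 1, A_4 = 1, A_5 = 1, A_6 = 1, A_7 = 1. Minimum distance d = 1.

Enumerate all 2^3 = 8 messages m ∈ F_2^3.
For each, compute codeword c = mG in F_2^8, then tally its weight.
  m = 000 → c = 00000000, weight = 0.
  m = 100 → c = 00001000, weight = 1.
  m = 010 → c = 10100000, weight = 2.
  m = 110 → c = 10101000, weight = 3.
  m = 001 → c = 11110110, weight = 6.
  m = 101 → c = 11111110, weight = 7.
  m = 011 → c = 01010110, weight = 4.
  m = 111 → c = 01011110, weight = 5.
Tally weights:
  weight 0: 1 codewords.
  weight 1: 1 codewords.
  weight 2: 1 codewords.
  weight 3: 1 codewords.
  weight 4: 1 codewords.
  weight 5: 1 codewords.
  weight 6: 1 codewords.
  weight 7: 1 codewords.
Minimum distance d = smallest w > 0 with A_w > 0 = 1.
Sanity: Σ A_w = 8 = 2^3 = 8 ✓.


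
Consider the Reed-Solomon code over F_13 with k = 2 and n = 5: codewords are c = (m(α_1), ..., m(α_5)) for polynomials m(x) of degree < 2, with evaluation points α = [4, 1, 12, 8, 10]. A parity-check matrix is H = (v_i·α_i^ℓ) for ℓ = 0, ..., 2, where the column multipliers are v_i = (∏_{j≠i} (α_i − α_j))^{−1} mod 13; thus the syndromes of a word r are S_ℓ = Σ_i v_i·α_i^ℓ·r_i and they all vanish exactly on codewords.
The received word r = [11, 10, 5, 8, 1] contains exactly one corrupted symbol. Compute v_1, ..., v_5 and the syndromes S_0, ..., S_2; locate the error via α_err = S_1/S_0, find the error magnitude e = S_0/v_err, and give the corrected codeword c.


S = (8, 2, 7), error at position 5, error magnitude e = 1, c = [11, 10, 5, 8, 0].

Step 1: column multipliers v_i = (∏_{j≠i}(α_i − α_j))^{−1} mod 13.
  i = 1 (α = 4): (4−1)(4−12)(4−8)(4−10) = 3·(−8)·(−4)·(−6) = −576 ≡ 9, so v_1 = 9^{−1} = 3 (mod 13).
  i = 2 (α = 1): (1−4)(1−12)(1−8)(1−10) = (−3)·(−11)·(−7)·(−9) = 2079 ≡ 12, so v_2 = 12^{−1} = 12 (mod 13).
  i = 3 (α = 12): (12−4)(12−1)(12−8)(12−10) = 8·11·4·2 = 704 ≡ 2, so v_3 = 2^{−1} = 7 (mod 13).
  i = 4 (α = 8): (8−4)(8−1)(8−12)(8−10) = 4·7·(−4)·(−2) = 224 ≡ 3, so v_4 = 3^{−1} = 9 (mod 13).
  i = 5 (α = 10): (10−4)(10−1)(10−12)(10−8) = 6·9·(−2)·2 = −216 ≡ 5, so v_5 = 5^{−1} = 8 (mod 13).
  v = [3, 12, 7, 9, 8].
Step 2: syndromes of r = [11, 10, 5, 8, 1] (all sums mod 13).
  S_0 = Σ v_i r_i = 3·11 + 12·10 + 7·5 + 9·8 + 8·1 = 268 ≡ 8.
  S_1 = Σ v_i α_i r_i = 3·4·11 + 12·1·10 + 7·12·5 + 9·8·8 + 8·10·1 = 1328 ≡ 2.
  α_i^2 mod 13 = [3, 1, 1, 12, 9].
  S_2 = Σ v_i α_i^2 r_i = 3·3·11 + 12·1·10 + 7·1·5 + 9·12·8 + 8·9·1 = 1190 ≡ 7.
  S = (8, 2, 7) ≠ 0, so r is not a codeword (an error is present).
Step 3: locate the error. For a single error e at position i, S_ℓ = v_i·e·α_i^ℓ, so α_err = S_1/S_0.
  S_0^{−1} = 8^{−1} = 5 (mod 13), so α_err = 2·5 = 10 ≡ 10 = α_5. Error position i = 5.
  Consistency check: S_2/S_1 = 7·7 = 49 ≡ 10 = α_err ✓ (single-error assumption holds).
Step 4: error magnitude e = S_0/v_5 = S_0·∏_{j≠5}(α_5 − α_j) = 8·5 = 40 ≡ 1 (mod 13).
Step 5: correct position 5: c_5 = r_5 − e = 1 − 1 ≡ 0 (mod 13). Hence c = [11, 10, 5, 8, 0].
  Check: interpolating c through the α_i gives m(x) = 1 + 9·x (degree < 2) with m(α_i) = c_i for every i, so c is indeed a codeword.


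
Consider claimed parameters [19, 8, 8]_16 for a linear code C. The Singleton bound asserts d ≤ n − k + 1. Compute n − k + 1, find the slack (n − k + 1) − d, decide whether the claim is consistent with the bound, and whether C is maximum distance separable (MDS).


Singleton RHS = n − k + 1 = 12, slack = 4, bound satisfied, not MDS.

Singleton bound: d ≤ n − k + 1.
Here n = 19, k = 8, so n − k + 1 = 12.
Given d = 8, check d ≤ 12: YES.
Slack = (n − k + 1) − d = 4.
The code is NOT MDS (slack = 4 > 0).
Description: the claimed parameters are [19, 8, 8]_16; such a code would be non-MDS.


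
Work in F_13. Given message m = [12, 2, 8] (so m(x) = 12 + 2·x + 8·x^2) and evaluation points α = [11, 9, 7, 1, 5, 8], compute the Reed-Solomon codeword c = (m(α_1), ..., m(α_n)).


c = [1, 2, 2, 9, 1, 7]

Message polynomial: m(x) = 12 + 2·x + 8·x^2 (mod 13).
For each evaluation point α_i, compute m(α_i) mod 13:
  α_1 = 11: Horner steps 8 → 12 → 1, so m(11) = 1.
  α_2 = 9: Horner steps 8 → 9 → 2, so m(9) = 2.
  α_3 = 7: Horner steps 8 → 6 → 2, so m(7) = 2.
  α_4 = 1: Horner steps 8 → 10 → 9, so m(1) = 9.
  α_5 = 5: Horner steps 8 → 3 → 1, so m(5) = 1.
  α_6 = 8: Horner steps 8 → 1 → 7, so m(8) = 7.
Codeword c = [1, 2, 2, 9, 1, 7] ∈ F_13^6.


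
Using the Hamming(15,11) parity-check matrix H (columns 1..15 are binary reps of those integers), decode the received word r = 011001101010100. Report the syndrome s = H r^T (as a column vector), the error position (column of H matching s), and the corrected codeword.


s = (1, 1, 1, 1)^T, error position = 15, corrected codeword c = 011001101010101

Compute s = H r^T mod 2 one row at a time:
  s_1 = 0 + 1 + 0 + 1 + 0 + 1 + 0 + 0 = 3 ≡ 1 (mod 2).
  s_2 = 0 + 0 + 1 + 1 + 0 + 1 + 0 + 0 = 3 ≡ 1 (mod 2).
  s_3 = 1 + 1 + 1 + 1 + 0 + 1 + 0 + 0 = 5 ≡ 1 (mod 2).
  s_4 = 0 + 1 + 0 + 1 + 1 + 1 + 1 + 0 = 5 ≡ 1 (mod 2).
s = (1, 1, 1, 1)^T — this equals column 15 of H (binary 1111), so error is at position 15.
Correct: flip bit 15 of r = 011001101010100 to get c = 011001101010101.


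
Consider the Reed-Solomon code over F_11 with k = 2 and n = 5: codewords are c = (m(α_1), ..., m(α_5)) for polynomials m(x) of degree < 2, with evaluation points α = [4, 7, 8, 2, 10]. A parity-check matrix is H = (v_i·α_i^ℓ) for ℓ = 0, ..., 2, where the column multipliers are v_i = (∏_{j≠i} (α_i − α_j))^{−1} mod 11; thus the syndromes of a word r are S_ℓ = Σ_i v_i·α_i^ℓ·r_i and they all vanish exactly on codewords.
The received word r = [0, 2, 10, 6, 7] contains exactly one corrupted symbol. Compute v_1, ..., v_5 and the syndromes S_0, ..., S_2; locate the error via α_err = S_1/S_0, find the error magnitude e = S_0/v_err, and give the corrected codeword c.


S = (7, 4, 7), error at position 5, error magnitude e = 3, c = [0, 2, 10, 6, 4].

Step 1: column multipliers v_i = (∏_{j≠i}(α_i − α_j))^{−1} mod 11.
  i = 1 (α = 4): (4−7)(4−8)(4−2)(4−10) = (−3)·(−4)·2·(−6) = −144 ≡ 10, so v_1 = 10^{−1} = 10 (mod 11).
  i = 2 (α = 7): (7−4)(7−8)(7−2)(7−10) = 3·(−1)·5·(−3) = 45 ≡ 1, so v_2 = 1^{−1} = 1 (mod 11).
  i = 3 (α = 8): (8−4)(8−7)(8−2)(8−10) = 4·1·6·(−2) = −48 ≡ 7, so v_3 = 7^{−1} = 8 (mod 11).
  i = 4 (α = 2): (2−4)(2−7)(2−8)(2−10) = (−2)·(−5)·(−6)·(−8) = 480 ≡ 7, so v_4 = 7^{−1} = 8 (mod 11).
  i = 5 (α = 10): (10−4)(10−7)(10−8)(10−2) = 6·3·2·8 = 288 ≡ 2, so v_5 = 2^{−1} = 6 (mod 11).
  v = [10, 1, 8, 8, 6].
Step 2: syndromes of r = [0, 2, 10, 6, 7] (all sums mod 11).
  S_0 = Σ v_i r_i = 10·0 + 1·2 + 8·10 + 8·6 + 6·7 = 172 ≡ 7.
  S_1 = Σ v_i α_i r_i = 10·4·0 + 1·7·2 + 8·8·10 + 8·2·6 + 6·10·7 = 1170 ≡ 4.
  α_i^2 mod 11 = [5, 5, 9, 4, 1].
  S_2 = Σ v_i α_i^2 r_i = 10·5·0 + 1·5·2 + 8·9·10 + 8·4·6 + 6·1·7 = 964 ≡ 7.
  S = (7, 4, 7) ≠ 0, so r is not a codeword (an error is present).
Step 3: locate the error. For a single error e at position i, S_ℓ = v_i·e·α_i^ℓ, so α_err = S_1/S_0.
  S_0^{−1} = 7^{−1} = 8 (mod 11), so α_err = 4·8 = 32 ≡ 10 = α_5. Error position i = 5.
  Consistency check: S_2/S_1 = 7·3 = 21 ≡ 10 = α_err ✓ (single-error assumption holds).
Step 4: error magnitude e = S_0/v_5 = S_0·∏_{j≠5}(α_5 − α_j) = 7·2 = 14 ≡ 3 (mod 11).
Step 5: correct position 5: c_5 = r_5 − e = 7 − 3 ≡ 4 (mod 11). Hence c = [0, 2, 10, 6, 4].
  Check: interpolating c through the α_i gives m(x) = 1 + 8·x (degree < 2) with m(α_i) = c_i for every i, so c is indeed a codeword.


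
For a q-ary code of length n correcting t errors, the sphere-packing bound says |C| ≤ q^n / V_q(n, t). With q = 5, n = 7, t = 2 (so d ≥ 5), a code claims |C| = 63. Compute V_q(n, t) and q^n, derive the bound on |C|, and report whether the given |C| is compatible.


V_q(n, t) = 365, q^n = 78125, Hamming bound = 214, |C| = 63 ≤ bound (satisfied).

Step 1: Compute V_q(n, t) = Σ_{j=0}^2 C(n, j) (q−1)^j.
  j = 0: C(7,0)·(4)^0 = 1·1 = 1.
  j = 1: C(7,1)·(4)^1 = 7·4 = 28.
  j = 2: C(7,2)·(4)^2 = 21·16 = 336.
  V_q(n, t) = 1 + 28 + 336 = 365.
Step 2: q^n = 5^7 = 78125.
Step 3: Hamming bound ⌊q^n / V_q(n,t)⌋ = ⌊78125/365⌋ = 214.
Step 4: Compare |C| = 63 to 214: satisfied.
The claimed |C| lies below the Hamming bound.


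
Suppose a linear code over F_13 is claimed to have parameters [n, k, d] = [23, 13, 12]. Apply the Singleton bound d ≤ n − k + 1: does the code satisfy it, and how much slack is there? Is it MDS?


Singleton RHS = n − k + 1 = 11, slack = -1, bound violated (no such code; not MDS).

Singleton bound: d ≤ n − k + 1.
Here n = 23, k = 13, so n − k + 1 = 11.
Given d = 12, check d ≤ 11: NO.
Slack = (n − k + 1) − d = -1.
The slack is negative: d = 12 exceeds n − k + 1 = 11 by 1, so the Singleton bound is violated and no linear [23, 13, 12]_13 code can exist. In particular it is not MDS (MDS requires d = n − k + 1 exactly).
Description: the claimed parameters are [23, 13, 12]_13; such a code would be impossible (violates the Singleton bound).


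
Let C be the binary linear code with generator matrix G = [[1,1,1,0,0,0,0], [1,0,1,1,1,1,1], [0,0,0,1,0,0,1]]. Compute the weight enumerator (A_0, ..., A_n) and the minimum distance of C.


Weight distribution: A_0 = 1, A_2 = 1, A_3 = 2, A_4 = 1, A_5 = 2, A_6 = 1. Minimum distance d = 2.

Enumerate all 2^3 = 8 messages m ∈ F_2^3.
For each, compute codeword c = mG in F_2^7, then tally its weight.
  m = 000 → c = 0000000, weight = 0.
  m = 100 → c = 1110000, weight = 3.
  m = 010 → c = 1011111, weight = 6.
  m = 110 → c = 0101111, weight = 5.
  m = 001 → c = 0001001, weight = 2.
  m = 101 → c = 1111001, weight = 5.
  m = 011 → c = 1010110, weight = 4.
  m = 111 → c = 0100110, weight = 3.
Tally weights:
  weight 0: 1 codewords.
  weight 2: 1 codewords.
  weight 3: 2 codewords.
  weight 4: 1 codewords.
  weight 5: 2 codewords.
  weight 6: 1 codewords.
Minimum distance d = smallest w > 0 with A_w > 0 = 2.
Sanity: Σ A_w = 8 = 2^3 = 8 ✓.


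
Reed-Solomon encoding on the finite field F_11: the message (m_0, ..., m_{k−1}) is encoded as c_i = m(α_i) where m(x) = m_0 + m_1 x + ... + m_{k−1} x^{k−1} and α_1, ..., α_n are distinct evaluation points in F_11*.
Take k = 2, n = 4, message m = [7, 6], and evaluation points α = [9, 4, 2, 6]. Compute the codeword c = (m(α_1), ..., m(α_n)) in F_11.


c = [6, 9, 8, 10]

Message polynomial: m(x) = 7 + 6·x (mod 11).
For each evaluation point α_i, compute m(α_i) mod 11:
  α_1 = 9: Horner steps 6 → 6, so m(9) = 6.
  α_2 = 4: Horner steps 6 → 9, so m(4) = 9.
  α_3 = 2: Horner steps 6 → 8, so m(2) = 8.
  α_4 = 6: Horner steps 6 → 10, so m(6) = 10.
Codeword c = [6, 9, 8, 10] ∈ F_11^4.


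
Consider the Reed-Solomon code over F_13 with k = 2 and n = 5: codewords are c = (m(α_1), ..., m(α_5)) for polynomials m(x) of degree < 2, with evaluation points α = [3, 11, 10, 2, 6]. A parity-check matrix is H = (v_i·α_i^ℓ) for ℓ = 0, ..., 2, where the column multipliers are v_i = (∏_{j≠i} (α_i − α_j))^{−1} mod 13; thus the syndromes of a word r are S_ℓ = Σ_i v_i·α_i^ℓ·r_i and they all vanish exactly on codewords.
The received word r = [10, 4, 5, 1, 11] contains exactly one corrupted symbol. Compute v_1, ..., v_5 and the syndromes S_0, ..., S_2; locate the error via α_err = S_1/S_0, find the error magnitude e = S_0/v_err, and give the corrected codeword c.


S = (1, 10, 9), error at position 3, error magnitude e = 10, c = [10, 4, 8, 1, 11].

Step 1: column multipliers v_i = (∏_{j≠i}(α_i − α_j))^{−1} mod 13.
  i = 1 (α = 3): (3−11)(3−10)(3−2)(3−6) = (−8)·(−7)·1·(−3) = −168 ≡ 1, so v_1 = 1^{−1} = 1 (mod 13).
  i = 2 (α = 11): (11−3)(11−10)(11−2)(11−6) = 8·1·9·5 = 360 ≡ 9, so v_2 = 9^{−1} = 3 (mod 13).
  i = 3 (α = 10): (10−3)(10−11)(10−2)(10−6) = 7·(−1)·8·4 = −224 ≡ 10, so v_3 = 10^{−1} = 4 (mod 13).
  i = 4 (α = 2): (2−3)(2−11)(2−10)(2−6) = (−1)·(−9)·(−8)·(−4) = 288 ≡ 2, so v_4 = 2^{−1} = 7 (mod 13).
  i = 5 (α = 6): (6−3)(6−11)(6−10)(6−2) = 3·(−5)·(−4)·4 = 240 ≡ 6, so v_5 = 6^{−1} = 11 (mod 13).
  v = [1, 3, 4, 7, 11].
Step 2: syndromes of r = [10, 4, 5, 1, 11] (all sums mod 13).
  S_0 = Σ v_i r_i = 1·10 + 3·4 + 4·5 + 7·1 + 11·11 = 170 ≡ 1.
  S_1 = Σ v_i α_i r_i = 1·3·10 + 3·11·4 + 4·10·5 + 7·2·1 + 11·6·11 = 1102 ≡ 10.
  α_i^2 mod 13 = [9, 4, 9, 4, 10].
  S_2 = Σ v_i α_i^2 r_i = 1·9·10 + 3·4·4 + 4·9·5 + 7·4·1 + 11·10·11 = 1556 ≡ 9.
  S = (1, 10, 9) ≠ 0, so r is not a codeword (an error is present).
Step 3: locate the error. For a single error e at position i, S_ℓ = v_i·e·α_i^ℓ, so α_err = S_1/S_0.
  S_0^{−1} = 1^{−1} = 1 (mod 13), so α_err = 10·1 = 10 ≡ 10 = α_3. Error position i = 3.
  Consistency check: S_2/S_1 = 9·4 = 36 ≡ 10 = α_err ✓ (single-error assumption holds).
Step 4: error magnitude e = S_0/v_3 = S_0·∏_{j≠3}(α_3 − α_j) = 1·10 = 10 ≡ 10 (mod 13).
Step 5: correct position 3: c_3 = r_3 − e = 5 − 10 ≡ 8 (mod 13). Hence c = [10, 4, 8, 1, 11].
  Check: interpolating c through the α_i gives m(x) = 9 + 9·x (degree < 2) with m(α_i) = c_i for every i, so c is indeed a codeword.


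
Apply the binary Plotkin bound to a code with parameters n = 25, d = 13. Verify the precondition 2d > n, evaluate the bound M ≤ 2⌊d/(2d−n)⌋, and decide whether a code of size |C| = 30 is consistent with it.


Plotkin bound M ≤ 26; given |C| = 30 > bound (violated).

Check applicability: 2d = 26, n = 25.
2d − n = 1 > 0, so Plotkin applies.
Compute d/(2d−n) = 13/1 ≈ 13.0000.
⌊d/(2d−n)⌋ = 13.
Plotkin bound: M ≤ 2·13 = 26.
Given |C| = 30, check: VIOLATED.
This |C| is above the Plotkin bound, so no binary code with n = 25, d = 13 and 30 codewords exists.


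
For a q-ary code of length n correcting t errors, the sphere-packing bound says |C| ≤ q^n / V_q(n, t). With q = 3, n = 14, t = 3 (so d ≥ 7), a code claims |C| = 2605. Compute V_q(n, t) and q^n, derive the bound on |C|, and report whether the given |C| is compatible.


V_q(n, t) = 3305, q^n = 4782969, Hamming bound = 1447, |C| = 2605 > bound (violated).

Step 1: Compute V_q(n, t) = Σ_{j=0}^3 C(n, j) (q−1)^j.
  j = 0: C(14,0)·(2)^0 = 1·1 = 1.
  j = 1: C(14,1)·(2)^1 = 14·2 = 28.
  j = 2: C(14,2)·(2)^2 = 91·4 = 364.
  j = 3: C(14,3)·(2)^3 = 364·8 = 2912.
  V_q(n, t) = 1 + 28 + 364 + 2912 = 3305.
Step 2: q^n = 3^14 = 4782969.
Step 3: Hamming bound ⌊q^n / V_q(n,t)⌋ = ⌊4782969/3305⌋ = 1447.
Step 4: Compare |C| = 2605 to 1447: violated.
The claimed |C| lies above the Hamming bound, so no 3-ary code of length 14 with d ≥ 7 can have 2605 codewords.


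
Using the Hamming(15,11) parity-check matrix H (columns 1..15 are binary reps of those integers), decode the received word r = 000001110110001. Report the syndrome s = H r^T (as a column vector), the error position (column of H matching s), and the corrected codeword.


s = (0, 1, 1, 1)^T, error position = 7, corrected codeword c = 000001010110001

Compute s = H r^T mod 2 one row at a time:
  s_1 = 1 + 0 + 1 + 1 + 0 + 0 + 0 + 1 = 4 ≡ 0 (mod 2).
  s_2 = 0 + 0 + 1 + 1 + 0 + 0 + 0 + 1 = 3 ≡ 1 (mod 2).
  s_3 = 0 + 0 + 1 + 1 + 1 + 1 + 0 + 1 = 5 ≡ 1 (mod 2).
  s_4 = 0 + 0 + 0 + 1 + 0 + 1 + 0 + 1 = 3 ≡ 1 (mod 2).
s = (0, 1, 1, 1)^T — this equals column 7 of H (binary 0111), so error is at position 7.
Correct: flip bit 7 of r = 000001110110001 to get c = 000001010110001.


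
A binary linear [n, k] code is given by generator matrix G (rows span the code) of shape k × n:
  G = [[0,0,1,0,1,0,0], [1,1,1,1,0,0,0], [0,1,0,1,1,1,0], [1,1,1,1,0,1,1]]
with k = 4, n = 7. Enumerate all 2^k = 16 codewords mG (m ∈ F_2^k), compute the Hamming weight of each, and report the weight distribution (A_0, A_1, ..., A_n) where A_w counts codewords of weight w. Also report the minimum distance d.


Weight distribution: A_0 = 1, A_2 = 4, A_4 = 9, A_6 = 2. Minimum distance d = 2.

Enumerate all 2^4 = 16 messages m ∈ F_2^4.
For each, compute codeword c = mG in F_2^7, then tally its weight.
  m = 0000 → c = 0000000, weight = 0.
  m = 1000 → c = 0010100, weight = 2.
  m = 0100 → c = 1111000, weight = 4.
  m = 1100 → c = 1101100, weight = 4.
  m = 0010 → c = 0101110, weight = 4.
  m = 1010 → c = 0111010, weight = 4.
  m = 0110 → c = 1010110, weight = 4.
  m = 1110 → c = 1000010, weight = 2.
  m = 0001 → c = 1111011, weight = 6.
  m = 1001 → c = 1101111, weight = 6.
  m = 0101 → c = 0000011, weight = 2.
  m = 1101 → c = 0010111, weight = 4.
  m = 0011 → c = 1010101, weight = 4.
  m = 1011 → c = 1000001, weight = 2.
  m = 0111 → c = 0101101, weight = 4.
  m = 1111 → c = 0111001, weight = 4.
Tally weights:
  weight 0: 1 codewords.
  weight 2: 4 codewords.
  weight 4: 9 codewords.
  weight 6: 2 codewords.
Minimum distance d = smallest w > 0 with A_w > 0 = 2.
Sanity: Σ A_w = 16 = 2^4 = 16 ✓.
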